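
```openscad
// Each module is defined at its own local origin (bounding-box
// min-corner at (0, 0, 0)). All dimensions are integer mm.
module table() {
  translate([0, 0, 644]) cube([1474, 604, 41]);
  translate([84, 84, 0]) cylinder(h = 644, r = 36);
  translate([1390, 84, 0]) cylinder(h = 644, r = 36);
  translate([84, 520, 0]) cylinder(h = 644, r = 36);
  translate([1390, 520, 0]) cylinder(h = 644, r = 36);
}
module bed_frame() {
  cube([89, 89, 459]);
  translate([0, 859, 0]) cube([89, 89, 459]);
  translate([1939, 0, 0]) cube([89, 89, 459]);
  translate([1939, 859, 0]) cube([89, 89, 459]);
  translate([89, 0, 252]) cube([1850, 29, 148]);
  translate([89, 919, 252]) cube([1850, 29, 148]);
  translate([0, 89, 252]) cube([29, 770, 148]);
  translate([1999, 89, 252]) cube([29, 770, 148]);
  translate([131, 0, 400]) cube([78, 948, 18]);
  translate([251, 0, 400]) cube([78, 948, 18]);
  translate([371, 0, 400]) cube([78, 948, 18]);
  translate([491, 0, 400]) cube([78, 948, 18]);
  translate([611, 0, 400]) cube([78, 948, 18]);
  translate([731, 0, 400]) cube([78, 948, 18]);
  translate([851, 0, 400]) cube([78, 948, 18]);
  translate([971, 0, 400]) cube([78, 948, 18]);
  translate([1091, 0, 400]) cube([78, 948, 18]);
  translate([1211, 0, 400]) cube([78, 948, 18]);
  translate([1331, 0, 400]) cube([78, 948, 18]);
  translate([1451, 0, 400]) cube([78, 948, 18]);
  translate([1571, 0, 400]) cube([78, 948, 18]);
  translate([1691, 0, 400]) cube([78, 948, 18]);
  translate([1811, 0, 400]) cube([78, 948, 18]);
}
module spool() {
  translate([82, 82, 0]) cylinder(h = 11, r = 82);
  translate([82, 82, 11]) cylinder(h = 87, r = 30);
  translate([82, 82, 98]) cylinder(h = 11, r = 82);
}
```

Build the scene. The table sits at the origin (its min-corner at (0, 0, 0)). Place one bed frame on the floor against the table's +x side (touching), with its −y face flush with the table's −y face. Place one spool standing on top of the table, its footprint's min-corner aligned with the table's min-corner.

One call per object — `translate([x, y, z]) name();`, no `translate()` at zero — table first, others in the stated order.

table();
translate([1474, 0, 0]) bed_frame();
translate([0, 0, 685]) spool();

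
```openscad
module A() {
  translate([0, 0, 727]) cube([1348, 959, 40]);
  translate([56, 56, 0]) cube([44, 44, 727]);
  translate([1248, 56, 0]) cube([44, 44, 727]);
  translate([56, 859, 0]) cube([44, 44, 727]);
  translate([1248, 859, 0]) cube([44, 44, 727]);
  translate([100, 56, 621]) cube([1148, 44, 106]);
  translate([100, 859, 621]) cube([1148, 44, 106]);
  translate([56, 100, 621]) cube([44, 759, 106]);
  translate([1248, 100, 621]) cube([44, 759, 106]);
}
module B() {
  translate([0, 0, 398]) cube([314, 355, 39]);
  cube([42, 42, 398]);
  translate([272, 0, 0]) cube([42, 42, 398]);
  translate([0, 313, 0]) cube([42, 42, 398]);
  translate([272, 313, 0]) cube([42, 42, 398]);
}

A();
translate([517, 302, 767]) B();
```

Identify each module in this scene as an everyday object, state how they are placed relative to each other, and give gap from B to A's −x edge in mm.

The stool's min-x is at 517; the table's min-x is 0; gap = 517 mm.

A is a table. B is a stool. The stool is on top of the table, centred. The gap from the stool to the table's −x edge is 517 mm.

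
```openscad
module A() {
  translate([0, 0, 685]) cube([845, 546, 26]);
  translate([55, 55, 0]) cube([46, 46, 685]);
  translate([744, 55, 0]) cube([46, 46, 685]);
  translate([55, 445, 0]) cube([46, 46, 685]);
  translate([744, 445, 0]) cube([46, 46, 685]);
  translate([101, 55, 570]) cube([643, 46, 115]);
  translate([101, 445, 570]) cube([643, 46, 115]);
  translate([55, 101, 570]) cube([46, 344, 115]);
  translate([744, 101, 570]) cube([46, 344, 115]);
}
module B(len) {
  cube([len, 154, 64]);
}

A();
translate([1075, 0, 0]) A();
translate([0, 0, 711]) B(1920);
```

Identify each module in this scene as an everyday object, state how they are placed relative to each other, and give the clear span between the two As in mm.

A is a table. B is a beam. A beam spans the tops of two tables. The clear span between the two tables is 230 mm.

Second table starts at x = 1075; first ends at x = 845; clear span = 1075 − 845 = 230 mm.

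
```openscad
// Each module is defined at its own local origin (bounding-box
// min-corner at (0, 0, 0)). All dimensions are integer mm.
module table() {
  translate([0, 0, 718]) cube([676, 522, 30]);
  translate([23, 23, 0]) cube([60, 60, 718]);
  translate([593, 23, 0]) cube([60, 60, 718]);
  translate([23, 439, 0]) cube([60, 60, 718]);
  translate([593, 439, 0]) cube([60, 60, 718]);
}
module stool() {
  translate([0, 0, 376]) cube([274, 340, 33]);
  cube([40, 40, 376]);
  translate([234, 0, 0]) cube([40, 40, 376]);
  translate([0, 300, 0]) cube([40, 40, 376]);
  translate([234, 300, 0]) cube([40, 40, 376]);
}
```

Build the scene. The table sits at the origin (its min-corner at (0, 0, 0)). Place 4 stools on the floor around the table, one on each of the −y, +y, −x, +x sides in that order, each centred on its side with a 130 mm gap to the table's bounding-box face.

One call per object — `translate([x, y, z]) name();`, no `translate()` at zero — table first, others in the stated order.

table();
translate([201, -470, 0]) stool();
translate([201, 652, 0]) stool();
translate([-404, 91, 0]) stool();
translate([806, 91, 0]) stool();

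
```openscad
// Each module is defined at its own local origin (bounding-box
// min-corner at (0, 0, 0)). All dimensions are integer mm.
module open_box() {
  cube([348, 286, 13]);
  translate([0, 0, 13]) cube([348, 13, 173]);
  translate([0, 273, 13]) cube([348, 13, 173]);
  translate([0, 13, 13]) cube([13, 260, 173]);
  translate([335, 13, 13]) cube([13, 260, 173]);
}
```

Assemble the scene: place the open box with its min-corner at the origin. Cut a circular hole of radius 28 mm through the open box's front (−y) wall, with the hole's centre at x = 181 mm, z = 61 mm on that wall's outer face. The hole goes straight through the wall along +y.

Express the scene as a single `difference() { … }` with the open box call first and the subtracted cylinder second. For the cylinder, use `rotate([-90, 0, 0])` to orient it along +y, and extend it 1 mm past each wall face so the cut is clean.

difference() {
  open_box();
  translate([181, -1, 61]) rotate([-90, 0, 0]) cylinder(h = 15, r = 28);
}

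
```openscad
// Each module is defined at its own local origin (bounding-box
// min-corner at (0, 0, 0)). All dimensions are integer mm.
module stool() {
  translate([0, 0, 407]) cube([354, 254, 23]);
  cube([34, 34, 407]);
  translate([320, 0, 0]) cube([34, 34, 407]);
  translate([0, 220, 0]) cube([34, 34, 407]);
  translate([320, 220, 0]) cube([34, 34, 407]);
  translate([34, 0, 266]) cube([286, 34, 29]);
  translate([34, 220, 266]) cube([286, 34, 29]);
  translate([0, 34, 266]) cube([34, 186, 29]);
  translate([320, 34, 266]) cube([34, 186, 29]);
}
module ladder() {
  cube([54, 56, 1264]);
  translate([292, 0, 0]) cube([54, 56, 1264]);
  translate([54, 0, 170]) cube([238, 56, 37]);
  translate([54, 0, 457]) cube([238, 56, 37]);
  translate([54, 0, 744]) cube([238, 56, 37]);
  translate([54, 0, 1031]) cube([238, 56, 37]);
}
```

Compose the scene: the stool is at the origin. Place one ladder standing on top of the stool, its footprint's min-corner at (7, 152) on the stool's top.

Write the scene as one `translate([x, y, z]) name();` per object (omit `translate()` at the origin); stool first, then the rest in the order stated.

stool();
translate([7, 152, 430]) ladder();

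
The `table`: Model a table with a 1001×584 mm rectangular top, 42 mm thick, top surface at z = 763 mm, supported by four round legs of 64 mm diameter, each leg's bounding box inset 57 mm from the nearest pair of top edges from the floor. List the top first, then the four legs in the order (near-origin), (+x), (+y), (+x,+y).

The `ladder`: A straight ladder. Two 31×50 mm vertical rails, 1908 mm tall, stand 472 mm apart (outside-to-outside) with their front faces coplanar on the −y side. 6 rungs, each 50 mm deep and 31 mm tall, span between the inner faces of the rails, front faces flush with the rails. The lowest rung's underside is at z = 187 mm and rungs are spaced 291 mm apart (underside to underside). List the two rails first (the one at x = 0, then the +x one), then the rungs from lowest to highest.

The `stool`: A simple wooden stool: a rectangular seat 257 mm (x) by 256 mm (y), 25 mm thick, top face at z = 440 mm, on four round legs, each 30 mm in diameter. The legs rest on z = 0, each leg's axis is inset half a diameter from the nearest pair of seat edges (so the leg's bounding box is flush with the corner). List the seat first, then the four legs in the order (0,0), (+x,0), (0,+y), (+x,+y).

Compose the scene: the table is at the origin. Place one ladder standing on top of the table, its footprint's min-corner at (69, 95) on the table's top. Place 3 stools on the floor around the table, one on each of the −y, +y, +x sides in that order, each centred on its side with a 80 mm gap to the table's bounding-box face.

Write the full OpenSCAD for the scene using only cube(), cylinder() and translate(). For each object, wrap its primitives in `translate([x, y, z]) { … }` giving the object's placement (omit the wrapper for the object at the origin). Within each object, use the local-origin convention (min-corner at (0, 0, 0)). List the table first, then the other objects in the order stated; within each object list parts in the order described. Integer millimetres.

translate([0, 0, 721]) cube([1001, 584, 42]);
translate([89, 89, 0]) cylinder(h = 721, r = 32);
translate([912, 89, 0]) cylinder(h = 721, r = 32);
translate([89, 495, 0]) cylinder(h = 721, r = 32);
translate([912, 495, 0]) cylinder(h = 721, r = 32);
translate([69, 95, 763]) {
  cube([31, 50, 1908]);
  translate([441, 0, 0]) cube([31, 50, 1908]);
  translate([31, 0, 187]) cube([410, 50, 31]);
  translate([31, 0, 478]) cube([410, 50, 31]);
  translate([31, 0, 769]) cube([410, 50, 31]);
  translate([31, 0, 1060]) cube([410, 50, 31]);
  translate([31, 0, 1351]) cube([410, 50, 31]);
  translate([31, 0, 1642]) cube([410, 50, 31]);
}
translate([372, -336, 0]) {
  translate([0, 0, 415]) cube([257, 256, 25]);
  translate([15, 15, 0]) cylinder(h = 415, r = 15);
  translate([242, 15, 0]) cylinder(h = 415, r = 15);
  translate([15, 241, 0]) cylinder(h = 415, r = 15);
  translate([242, 241, 0]) cylinder(h = 415, r = 15);
}
translate([372, 664, 0]) {
  translate([0, 0, 415]) cube([257, 256, 25]);
  translate([15, 15, 0]) cylinder(h = 415, r = 15);
  translate([242, 15, 0]) cylinder(h = 415, r = 15);
  translate([15, 241, 0]) cylinder(h = 415, r = 15);
  translate([242, 241, 0]) cylinder(h = 415, r = 15);
}
translate([1081, 164, 0]) {
  translate([0, 0, 415]) cube([257, 256, 25]);
  translate([15, 15, 0]) cylinder(h = 415, r = 15);
  translate([242, 15, 0]) cylinder(h = 415, r = 15);
  translate([15, 241, 0]) cylinder(h = 415, r = 15);
  translate([242, 241, 0]) cylinder(h = 415, r = 15);
}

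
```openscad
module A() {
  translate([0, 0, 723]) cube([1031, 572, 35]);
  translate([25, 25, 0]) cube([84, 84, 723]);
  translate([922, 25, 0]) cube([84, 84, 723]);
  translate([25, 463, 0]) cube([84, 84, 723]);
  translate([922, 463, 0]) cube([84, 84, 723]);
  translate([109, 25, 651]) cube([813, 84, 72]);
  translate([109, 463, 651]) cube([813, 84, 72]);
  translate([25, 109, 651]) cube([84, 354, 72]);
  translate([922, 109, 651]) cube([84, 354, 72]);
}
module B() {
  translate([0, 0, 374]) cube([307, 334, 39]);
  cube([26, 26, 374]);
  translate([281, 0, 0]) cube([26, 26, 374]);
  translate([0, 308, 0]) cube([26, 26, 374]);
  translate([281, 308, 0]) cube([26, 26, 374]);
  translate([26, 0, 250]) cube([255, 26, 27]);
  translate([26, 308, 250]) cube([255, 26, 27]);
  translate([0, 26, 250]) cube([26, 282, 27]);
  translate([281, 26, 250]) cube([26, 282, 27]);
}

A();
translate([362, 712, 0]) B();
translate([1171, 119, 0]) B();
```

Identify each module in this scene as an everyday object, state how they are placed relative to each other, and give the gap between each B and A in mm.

A is a table. B is a stool. Two stools sit around the table at the +y, +x sides. The gap between each stool and the table is 140 mm.

Each stool's nearest face is 140 mm from the table's bounding box.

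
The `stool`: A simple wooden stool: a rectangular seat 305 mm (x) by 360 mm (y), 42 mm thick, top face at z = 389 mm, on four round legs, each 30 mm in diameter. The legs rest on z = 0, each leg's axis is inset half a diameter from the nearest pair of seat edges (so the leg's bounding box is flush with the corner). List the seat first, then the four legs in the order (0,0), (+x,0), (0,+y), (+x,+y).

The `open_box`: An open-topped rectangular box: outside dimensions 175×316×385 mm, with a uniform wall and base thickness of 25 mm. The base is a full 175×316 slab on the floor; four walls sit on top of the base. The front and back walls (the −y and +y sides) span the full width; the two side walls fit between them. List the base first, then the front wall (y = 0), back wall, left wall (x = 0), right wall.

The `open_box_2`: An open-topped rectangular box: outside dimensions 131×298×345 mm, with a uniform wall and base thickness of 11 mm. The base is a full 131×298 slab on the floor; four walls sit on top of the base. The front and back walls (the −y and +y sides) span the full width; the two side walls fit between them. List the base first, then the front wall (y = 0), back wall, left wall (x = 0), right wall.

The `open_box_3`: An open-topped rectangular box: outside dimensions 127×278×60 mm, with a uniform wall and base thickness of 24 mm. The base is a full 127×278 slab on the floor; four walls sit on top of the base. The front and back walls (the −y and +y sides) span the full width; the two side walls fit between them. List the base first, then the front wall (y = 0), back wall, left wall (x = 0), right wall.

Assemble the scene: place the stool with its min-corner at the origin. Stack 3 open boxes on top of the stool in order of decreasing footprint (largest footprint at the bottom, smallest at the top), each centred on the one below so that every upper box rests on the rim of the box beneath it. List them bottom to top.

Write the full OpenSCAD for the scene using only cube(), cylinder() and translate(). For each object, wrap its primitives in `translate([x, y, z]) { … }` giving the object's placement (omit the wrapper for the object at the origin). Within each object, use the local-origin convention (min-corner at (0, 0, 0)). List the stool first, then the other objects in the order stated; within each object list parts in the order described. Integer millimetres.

translate([0, 0, 347]) cube([305, 360, 42]);
translate([15, 15, 0]) cylinder(h = 347, r = 15);
translate([290, 15, 0]) cylinder(h = 347, r = 15);
translate([15, 345, 0]) cylinder(h = 347, r = 15);
translate([290, 345, 0]) cylinder(h = 347, r = 15);
translate([65, 22, 389]) {
  cube([175, 316, 25]);
  translate([0, 0, 25]) cube([175, 25, 360]);
  translate([0, 291, 25]) cube([175, 25, 360]);
  translate([0, 25, 25]) cube([25, 266, 360]);
  translate([150, 25, 25]) cube([25, 266, 360]);
}
translate([87, 31, 774]) {
  cube([131, 298, 11]);
  translate([0, 0, 11]) cube([131, 11, 334]);
  translate([0, 287, 11]) cube([131, 11, 334]);
  translate([0, 11, 11]) cube([11, 276, 334]);
  translate([120, 11, 11]) cube([11, 276, 334]);
}
translate([89, 41, 1119]) {
  cube([127, 278, 24]);
  translate([0, 0, 24]) cube([127, 24, 36]);
  translate([0, 254, 24]) cube([127, 24, 36]);
  translate([0, 24, 24]) cube([24, 230, 36]);
  translate([103, 24, 24]) cube([24, 230, 36]);
}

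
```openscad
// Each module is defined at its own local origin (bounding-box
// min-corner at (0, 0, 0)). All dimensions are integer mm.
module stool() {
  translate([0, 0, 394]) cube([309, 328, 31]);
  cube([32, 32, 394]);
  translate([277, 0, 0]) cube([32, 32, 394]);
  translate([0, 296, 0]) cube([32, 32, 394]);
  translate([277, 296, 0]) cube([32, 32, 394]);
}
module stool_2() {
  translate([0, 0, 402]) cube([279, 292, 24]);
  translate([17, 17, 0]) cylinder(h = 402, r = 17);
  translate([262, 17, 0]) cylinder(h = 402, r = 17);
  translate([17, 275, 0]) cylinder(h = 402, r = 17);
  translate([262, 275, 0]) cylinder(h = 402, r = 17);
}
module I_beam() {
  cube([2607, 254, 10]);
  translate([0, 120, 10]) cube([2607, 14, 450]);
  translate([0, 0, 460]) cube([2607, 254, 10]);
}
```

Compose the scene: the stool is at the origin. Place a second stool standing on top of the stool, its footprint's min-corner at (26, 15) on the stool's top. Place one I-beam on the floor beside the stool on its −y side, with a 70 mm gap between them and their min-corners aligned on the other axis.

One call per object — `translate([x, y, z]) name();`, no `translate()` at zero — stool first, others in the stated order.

stool();
translate([26, 15, 425]) stool_2();
translate([0, -324, 0]) I_beam();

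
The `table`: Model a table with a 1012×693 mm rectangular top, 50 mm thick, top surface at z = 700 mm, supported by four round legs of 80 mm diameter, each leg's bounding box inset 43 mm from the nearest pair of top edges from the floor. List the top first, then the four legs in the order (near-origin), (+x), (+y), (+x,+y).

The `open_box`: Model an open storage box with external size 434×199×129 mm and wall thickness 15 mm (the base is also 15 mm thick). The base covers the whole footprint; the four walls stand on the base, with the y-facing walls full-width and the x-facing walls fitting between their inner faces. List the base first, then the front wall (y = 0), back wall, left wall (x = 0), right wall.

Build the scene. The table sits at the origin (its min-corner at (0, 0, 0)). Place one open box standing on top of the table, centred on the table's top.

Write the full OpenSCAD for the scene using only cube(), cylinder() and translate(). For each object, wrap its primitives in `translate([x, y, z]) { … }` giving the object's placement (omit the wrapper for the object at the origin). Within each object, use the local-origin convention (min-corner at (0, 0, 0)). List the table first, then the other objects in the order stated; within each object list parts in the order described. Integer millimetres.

translate([0, 0, 650]) cube([1012, 693, 50]);
translate([83, 83, 0]) cylinder(h = 650, r = 40);
translate([929, 83, 0]) cylinder(h = 650, r = 40);
translate([83, 610, 0]) cylinder(h = 650, r = 40);
translate([929, 610, 0]) cylinder(h = 650, r = 40);
translate([289, 247, 700]) {
  cube([434, 199, 15]);
  translate([0, 0, 15]) cube([434, 15, 114]);
  translate([0, 184, 15]) cube([434, 15, 114]);
  translate([0, 15, 15]) cube([15, 169, 114]);
  translate([419, 15, 15]) cube([15, 169, 114]);
}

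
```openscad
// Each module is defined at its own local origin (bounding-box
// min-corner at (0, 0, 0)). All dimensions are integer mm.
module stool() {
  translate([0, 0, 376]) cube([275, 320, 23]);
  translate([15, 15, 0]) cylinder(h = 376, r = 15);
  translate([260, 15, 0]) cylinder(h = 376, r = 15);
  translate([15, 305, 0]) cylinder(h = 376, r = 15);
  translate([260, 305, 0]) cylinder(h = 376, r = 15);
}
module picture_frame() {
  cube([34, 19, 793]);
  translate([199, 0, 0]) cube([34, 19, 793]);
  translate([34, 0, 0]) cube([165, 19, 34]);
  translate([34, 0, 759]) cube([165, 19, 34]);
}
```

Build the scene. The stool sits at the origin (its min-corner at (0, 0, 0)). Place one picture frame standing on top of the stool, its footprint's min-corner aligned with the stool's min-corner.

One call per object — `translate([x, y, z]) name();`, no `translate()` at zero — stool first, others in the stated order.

stool();
translate([0, 0, 399]) picture_frame();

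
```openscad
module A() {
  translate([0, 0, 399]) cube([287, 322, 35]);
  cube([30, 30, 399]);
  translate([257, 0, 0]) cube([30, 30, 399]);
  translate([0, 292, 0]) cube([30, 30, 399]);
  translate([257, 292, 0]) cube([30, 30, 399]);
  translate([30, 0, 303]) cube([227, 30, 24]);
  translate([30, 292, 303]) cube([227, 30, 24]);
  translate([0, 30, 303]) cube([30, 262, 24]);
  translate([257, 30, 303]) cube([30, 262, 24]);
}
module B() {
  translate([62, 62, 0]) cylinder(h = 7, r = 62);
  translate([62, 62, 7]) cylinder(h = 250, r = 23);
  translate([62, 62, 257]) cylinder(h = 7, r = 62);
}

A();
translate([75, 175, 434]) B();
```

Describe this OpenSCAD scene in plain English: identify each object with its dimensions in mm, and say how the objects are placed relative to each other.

A is a simple wooden stool: a rectangular seat 287 mm (x) by 322 mm (y), 35 mm thick, top face at z = 434 mm, on four square legs, each 30×30 mm in cross-section. The legs rest on z = 0, each flush with a corner of the seat. Four stretchers, 30 mm wide and 24 mm tall, connect adjacent legs with their undersides at z = 303 mm, each running between the inner faces of the legs it joins and aligned with the legs' outer faces on the other axis.

B is a spool: two coaxial disc flanges of radius 62 mm and thickness 7 mm, joined by a core cylinder of radius 23 mm and height 250 mm. The lower flange rests on z = 0 and the three cylinders share a vertical axis.

The spool is on top of the stool.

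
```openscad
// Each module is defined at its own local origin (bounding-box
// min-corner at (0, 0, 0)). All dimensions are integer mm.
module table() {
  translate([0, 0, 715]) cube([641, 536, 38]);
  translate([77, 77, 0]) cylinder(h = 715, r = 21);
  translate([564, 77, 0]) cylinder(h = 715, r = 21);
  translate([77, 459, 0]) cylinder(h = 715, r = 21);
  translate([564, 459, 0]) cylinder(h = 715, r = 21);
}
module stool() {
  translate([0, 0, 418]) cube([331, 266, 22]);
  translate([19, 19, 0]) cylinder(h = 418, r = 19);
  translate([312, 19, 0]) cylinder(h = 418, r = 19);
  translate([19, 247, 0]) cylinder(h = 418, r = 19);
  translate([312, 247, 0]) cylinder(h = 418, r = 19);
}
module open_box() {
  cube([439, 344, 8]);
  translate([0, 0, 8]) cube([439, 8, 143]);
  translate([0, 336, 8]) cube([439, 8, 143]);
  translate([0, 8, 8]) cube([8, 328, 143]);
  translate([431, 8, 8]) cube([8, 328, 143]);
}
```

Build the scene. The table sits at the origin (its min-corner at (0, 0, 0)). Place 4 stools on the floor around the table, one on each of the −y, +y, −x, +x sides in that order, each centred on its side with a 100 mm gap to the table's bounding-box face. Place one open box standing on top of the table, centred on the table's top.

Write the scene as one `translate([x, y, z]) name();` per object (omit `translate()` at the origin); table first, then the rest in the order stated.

table();
translate([155, -366, 0]) stool();
translate([155, 636, 0]) stool();
translate([-431, 135, 0]) stool();
translate([741, 135, 0]) stool();
translate([101, 96, 753]) open_box();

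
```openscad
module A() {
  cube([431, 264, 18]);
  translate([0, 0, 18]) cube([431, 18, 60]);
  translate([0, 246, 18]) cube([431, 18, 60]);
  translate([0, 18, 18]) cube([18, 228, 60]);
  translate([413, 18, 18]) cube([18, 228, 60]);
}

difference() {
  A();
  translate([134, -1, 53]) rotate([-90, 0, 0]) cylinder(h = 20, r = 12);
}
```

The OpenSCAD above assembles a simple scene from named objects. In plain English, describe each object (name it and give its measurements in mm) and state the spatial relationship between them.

A is an open storage box with external size 431×264×78 mm and wall thickness 18 mm (the base is also 18 mm thick). The base covers the whole footprint; the four walls stand on the base, with the y-facing walls full-width and the x-facing walls fitting between their inner faces.

The open box has a circular hole of radius 12 mm through its front wall, centred at (x = 134, z = 53).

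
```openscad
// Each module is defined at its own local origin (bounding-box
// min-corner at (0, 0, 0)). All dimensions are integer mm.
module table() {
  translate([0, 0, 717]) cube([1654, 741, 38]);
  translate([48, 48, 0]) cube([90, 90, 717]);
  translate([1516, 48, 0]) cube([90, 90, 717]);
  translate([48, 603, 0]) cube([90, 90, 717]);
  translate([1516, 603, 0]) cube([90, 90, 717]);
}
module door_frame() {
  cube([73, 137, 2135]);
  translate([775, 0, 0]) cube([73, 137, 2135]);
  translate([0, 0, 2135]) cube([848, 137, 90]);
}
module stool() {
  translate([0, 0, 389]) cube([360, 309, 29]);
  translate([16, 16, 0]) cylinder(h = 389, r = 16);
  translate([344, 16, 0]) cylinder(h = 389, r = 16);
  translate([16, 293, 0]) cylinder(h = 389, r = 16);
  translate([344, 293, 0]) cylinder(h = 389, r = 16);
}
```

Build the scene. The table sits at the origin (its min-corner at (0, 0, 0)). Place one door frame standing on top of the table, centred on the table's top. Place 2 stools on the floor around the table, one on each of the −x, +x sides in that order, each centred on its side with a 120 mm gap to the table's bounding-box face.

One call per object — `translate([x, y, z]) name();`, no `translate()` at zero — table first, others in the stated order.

table();
translate([403, 302, 755]) door_frame();
translate([-480, 216, 0]) stool();
translate([1774, 216, 0]) stool();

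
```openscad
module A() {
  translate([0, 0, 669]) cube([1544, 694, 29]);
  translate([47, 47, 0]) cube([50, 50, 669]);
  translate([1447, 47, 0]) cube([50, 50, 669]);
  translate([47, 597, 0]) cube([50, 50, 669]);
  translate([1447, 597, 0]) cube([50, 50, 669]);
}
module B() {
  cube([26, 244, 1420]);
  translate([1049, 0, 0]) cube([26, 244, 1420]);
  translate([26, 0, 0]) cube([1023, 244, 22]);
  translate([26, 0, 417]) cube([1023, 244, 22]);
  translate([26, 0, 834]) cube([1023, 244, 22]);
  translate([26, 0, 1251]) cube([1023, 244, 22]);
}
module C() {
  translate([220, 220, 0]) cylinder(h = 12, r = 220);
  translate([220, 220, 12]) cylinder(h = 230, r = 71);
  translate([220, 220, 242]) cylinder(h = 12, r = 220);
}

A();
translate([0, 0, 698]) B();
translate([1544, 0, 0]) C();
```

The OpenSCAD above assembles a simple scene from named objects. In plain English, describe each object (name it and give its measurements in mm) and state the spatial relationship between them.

A is a rectangular dining table. The top is 1544×694×29 mm with its upper surface at z = 698 mm. It stands on four 50×50 mm square legs, each inset 47 mm from the nearest pair of top edges, running from the floor to the underside of the top.

B is an open bookshelf. Two side panels, each 26 mm thick, 244 mm deep and 1420 mm tall, stand 1075 mm apart (outside-to-outside). Between them sit 4 shelves, each 22 mm thick and 244 mm deep, spanning the full gap between the sides. The bottom shelf rests on the floor (its underside at z = 0) and the clear gap between one shelf's top and the next shelf's underside is 395 mm.

C is a spool: two coaxial disc flanges of radius 220 mm and thickness 12 mm, joined by a core cylinder of radius 71 mm and height 230 mm. The lower flange rests on z = 0 and the three cylinders share a vertical axis.

The bookshelf is on top of the table. The spool is against the table's +x side, with their −y faces flush.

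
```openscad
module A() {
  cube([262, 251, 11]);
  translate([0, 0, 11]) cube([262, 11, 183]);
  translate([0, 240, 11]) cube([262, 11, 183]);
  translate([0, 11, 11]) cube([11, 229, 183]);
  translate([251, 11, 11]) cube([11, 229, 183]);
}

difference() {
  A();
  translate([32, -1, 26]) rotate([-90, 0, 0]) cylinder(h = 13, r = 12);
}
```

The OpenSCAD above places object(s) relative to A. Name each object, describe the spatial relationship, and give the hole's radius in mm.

A is an open box. The open box has a circular hole through its front wall. The hole's radius is 12 mm.

The subtracted cylinder has r = 12 mm.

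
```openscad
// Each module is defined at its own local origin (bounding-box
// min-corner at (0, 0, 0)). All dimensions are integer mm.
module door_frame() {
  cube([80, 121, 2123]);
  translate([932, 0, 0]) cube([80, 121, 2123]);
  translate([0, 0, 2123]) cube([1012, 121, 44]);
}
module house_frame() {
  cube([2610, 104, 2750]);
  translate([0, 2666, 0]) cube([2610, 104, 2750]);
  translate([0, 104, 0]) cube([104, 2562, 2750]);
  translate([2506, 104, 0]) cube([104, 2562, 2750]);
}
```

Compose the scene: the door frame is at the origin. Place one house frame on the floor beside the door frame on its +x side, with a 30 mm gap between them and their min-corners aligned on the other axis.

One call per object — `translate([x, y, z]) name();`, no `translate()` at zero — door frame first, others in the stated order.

door_frame();
translate([1042, 0, 0]) house_frame();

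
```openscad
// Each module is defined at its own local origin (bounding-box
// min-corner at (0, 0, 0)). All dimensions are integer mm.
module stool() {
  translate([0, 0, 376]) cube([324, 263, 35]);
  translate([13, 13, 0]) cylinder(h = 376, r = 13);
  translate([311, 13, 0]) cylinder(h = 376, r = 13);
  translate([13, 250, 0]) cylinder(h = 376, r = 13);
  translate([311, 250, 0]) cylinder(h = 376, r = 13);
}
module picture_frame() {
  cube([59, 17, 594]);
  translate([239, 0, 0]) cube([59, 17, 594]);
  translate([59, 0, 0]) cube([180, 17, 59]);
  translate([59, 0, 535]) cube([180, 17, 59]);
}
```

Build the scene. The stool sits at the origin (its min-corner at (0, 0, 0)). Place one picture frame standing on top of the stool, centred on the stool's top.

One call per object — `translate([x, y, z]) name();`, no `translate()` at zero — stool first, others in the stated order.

stool();
translate([13, 123, 411]) picture_frame();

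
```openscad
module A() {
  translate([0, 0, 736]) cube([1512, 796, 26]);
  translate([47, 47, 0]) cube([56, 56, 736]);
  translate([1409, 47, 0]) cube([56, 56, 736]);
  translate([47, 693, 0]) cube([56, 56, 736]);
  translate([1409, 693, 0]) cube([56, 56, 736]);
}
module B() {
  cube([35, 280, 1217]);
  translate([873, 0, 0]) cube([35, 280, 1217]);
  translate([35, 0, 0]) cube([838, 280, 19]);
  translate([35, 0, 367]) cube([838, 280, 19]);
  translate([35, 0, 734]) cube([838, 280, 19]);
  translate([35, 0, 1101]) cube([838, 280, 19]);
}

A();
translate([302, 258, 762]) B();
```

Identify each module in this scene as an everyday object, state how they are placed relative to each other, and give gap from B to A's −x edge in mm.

The bookshelf's min-x is at 302; the table's min-x is 0; gap = 302 mm.

A is a table. B is a bookshelf. The bookshelf is on top of the table, centred. The gap from the bookshelf to the table's −x edge is 302 mm.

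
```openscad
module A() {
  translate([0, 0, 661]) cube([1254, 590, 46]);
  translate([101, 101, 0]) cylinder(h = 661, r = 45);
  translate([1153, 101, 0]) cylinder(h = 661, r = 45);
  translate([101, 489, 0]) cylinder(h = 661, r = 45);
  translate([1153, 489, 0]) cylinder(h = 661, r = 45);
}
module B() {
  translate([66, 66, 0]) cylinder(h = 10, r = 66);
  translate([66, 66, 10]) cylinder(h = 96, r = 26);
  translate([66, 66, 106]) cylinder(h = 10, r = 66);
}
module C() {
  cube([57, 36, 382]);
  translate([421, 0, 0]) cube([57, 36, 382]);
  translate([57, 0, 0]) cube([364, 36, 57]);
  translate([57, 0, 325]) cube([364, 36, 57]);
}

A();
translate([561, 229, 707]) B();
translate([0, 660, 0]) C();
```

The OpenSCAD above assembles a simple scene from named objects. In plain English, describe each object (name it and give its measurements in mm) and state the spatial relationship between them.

A is a table with a 1254×590 mm rectangular top, 46 mm thick, top surface at z = 707 mm, supported by four round legs of 90 mm diameter, each leg's bounding box inset 56 mm from the nearest pair of top edges, running from the floor.

B is a spool: two coaxial disc flanges of radius 66 mm and thickness 10 mm, joined by a core cylinder of radius 26 mm and height 96 mm. The lower flange rests on z = 0 and the three cylinders share a vertical axis.

C is a rectangular picture frame lying in the x–z plane (depth along y). The opening is 364 mm wide (x) by 268 mm tall (z), surrounded by a border 57 mm wide on all four sides. The frame is 36 mm deep and is made of two full-height vertical stiles with two horizontal rails fitted between them.

The spool is on top of the table, centred. The picture frame is on the floor beside the table on its +y side.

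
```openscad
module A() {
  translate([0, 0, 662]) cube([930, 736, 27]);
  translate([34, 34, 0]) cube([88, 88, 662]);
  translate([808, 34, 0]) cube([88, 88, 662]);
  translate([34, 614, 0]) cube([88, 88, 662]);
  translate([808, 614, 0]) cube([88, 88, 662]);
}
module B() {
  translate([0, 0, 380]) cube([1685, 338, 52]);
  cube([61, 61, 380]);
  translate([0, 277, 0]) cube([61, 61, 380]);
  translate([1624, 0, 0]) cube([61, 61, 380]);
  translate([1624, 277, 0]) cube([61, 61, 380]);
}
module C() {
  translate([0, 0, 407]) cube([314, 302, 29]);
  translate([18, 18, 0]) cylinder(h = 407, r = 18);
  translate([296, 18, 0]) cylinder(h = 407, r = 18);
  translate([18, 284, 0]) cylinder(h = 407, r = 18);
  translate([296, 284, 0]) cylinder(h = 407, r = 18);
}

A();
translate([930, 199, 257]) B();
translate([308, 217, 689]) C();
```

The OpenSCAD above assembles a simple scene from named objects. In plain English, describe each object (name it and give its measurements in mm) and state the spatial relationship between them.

A is a table: top 930 mm (x) × 736 mm (y), 27 mm thick, upper face at z = 689 mm, on four 88×88 mm square legs, each inset 34 mm from the nearest pair of top edges, running from z = 0 to the bottom of the top.

B is a long wooden bench with a 1685 mm (x) × 338 mm (y) seat, 52 mm thick, its top surface 432 mm above the floor. Four 61 mm square legs at the seat corners, flush with the edges, run from z = 0 to the seat underside.

C is a simple wooden stool: a rectangular seat 314 mm (x) by 302 mm (y), 29 mm thick, top face at z = 436 mm, on four round legs, each 36 mm in diameter. The legs rest on z = 0, each leg's axis is inset half a diameter from the nearest pair of seat edges (so the leg's bounding box is flush with the corner).

The bench is beside the table with their tops flush at z = 689. The stool is on top of the table, centred.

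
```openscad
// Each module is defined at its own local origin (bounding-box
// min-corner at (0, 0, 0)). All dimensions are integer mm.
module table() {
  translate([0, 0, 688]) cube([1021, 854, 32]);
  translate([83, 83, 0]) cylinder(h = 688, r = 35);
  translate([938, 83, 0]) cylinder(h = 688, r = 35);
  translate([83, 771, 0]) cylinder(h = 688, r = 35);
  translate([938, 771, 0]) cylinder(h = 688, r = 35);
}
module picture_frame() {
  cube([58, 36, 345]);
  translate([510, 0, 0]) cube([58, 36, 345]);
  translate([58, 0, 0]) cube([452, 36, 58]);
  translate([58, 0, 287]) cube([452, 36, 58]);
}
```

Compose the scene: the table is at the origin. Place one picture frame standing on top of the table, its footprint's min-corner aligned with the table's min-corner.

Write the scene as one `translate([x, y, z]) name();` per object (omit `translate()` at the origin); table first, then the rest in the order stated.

table();
translate([0, 0, 720]) picture_frame();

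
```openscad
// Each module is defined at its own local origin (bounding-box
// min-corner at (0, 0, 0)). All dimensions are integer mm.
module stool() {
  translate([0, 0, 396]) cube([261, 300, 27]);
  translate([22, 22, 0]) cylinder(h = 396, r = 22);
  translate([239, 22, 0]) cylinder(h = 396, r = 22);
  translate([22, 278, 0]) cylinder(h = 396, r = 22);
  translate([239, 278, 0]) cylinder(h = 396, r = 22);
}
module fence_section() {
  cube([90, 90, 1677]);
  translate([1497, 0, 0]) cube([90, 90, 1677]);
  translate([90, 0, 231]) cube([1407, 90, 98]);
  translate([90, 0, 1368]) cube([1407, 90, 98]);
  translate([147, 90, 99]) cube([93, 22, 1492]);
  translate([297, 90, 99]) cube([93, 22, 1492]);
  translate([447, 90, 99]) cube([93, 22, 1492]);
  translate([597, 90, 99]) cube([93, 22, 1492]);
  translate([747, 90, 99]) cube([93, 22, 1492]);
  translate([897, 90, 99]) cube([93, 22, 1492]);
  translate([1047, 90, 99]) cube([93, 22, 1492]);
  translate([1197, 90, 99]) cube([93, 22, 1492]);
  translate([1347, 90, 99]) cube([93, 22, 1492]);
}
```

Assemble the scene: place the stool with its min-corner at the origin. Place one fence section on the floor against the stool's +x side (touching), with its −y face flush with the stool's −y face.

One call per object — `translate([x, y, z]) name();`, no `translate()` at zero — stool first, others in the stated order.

stool();
translate([261, 0, 0]) fence_section();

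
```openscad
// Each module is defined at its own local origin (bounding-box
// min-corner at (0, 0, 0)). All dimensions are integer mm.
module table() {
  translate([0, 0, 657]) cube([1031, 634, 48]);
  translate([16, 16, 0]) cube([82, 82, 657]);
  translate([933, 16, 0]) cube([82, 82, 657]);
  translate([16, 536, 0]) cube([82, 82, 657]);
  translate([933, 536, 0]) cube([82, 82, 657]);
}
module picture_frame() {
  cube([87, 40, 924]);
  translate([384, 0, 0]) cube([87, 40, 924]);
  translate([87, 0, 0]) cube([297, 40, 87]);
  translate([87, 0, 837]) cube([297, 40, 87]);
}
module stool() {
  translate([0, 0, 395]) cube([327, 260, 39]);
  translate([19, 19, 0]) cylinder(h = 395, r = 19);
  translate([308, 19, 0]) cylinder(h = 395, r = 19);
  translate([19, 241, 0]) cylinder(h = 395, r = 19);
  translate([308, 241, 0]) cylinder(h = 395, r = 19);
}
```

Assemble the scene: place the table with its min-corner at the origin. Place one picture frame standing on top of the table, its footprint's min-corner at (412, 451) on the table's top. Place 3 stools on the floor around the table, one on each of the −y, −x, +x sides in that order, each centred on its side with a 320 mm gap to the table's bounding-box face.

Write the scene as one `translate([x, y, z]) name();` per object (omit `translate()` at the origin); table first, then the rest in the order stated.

table();
translate([412, 451, 705]) picture_frame();
translate([352, -580, 0]) stool();
translate([-647, 187, 0]) stool();
translate([1351, 187, 0]) stool();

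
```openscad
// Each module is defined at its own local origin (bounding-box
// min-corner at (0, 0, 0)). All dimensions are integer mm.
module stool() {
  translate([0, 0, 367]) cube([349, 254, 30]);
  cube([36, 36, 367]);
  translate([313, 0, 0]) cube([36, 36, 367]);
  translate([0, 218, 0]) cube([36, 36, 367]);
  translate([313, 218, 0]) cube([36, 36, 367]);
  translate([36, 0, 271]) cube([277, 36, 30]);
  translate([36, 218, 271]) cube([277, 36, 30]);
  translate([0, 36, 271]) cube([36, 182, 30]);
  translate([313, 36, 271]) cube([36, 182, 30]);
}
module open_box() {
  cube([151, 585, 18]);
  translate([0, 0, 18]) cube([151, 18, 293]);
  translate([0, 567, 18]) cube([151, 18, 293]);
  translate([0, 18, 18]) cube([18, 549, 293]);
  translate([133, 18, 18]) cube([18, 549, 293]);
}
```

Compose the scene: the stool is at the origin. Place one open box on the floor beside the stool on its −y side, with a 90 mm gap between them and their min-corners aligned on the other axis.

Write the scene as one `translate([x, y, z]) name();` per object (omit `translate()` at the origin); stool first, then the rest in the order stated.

stool();
translate([0, -675, 0]) open_box();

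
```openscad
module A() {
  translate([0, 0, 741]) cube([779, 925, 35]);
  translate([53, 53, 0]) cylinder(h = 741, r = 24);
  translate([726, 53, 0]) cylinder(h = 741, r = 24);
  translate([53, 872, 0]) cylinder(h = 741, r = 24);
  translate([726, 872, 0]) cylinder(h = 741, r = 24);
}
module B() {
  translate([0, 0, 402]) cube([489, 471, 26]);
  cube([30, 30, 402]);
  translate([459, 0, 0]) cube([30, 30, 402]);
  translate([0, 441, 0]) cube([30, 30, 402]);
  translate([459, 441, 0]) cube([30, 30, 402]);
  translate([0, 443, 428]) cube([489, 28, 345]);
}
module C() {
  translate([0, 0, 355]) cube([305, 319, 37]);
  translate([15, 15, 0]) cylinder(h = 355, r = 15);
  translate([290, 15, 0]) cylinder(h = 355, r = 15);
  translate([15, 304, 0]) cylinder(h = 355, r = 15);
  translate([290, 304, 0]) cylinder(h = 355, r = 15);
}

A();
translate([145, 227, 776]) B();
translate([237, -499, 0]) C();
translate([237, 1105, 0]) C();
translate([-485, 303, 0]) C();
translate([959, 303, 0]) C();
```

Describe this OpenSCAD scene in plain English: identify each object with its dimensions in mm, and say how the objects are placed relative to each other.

A is a table with a 779×925 mm rectangular top, 35 mm thick, top surface at z = 776 mm, supported by four round legs of 48 mm diameter, each leg's bounding box inset 29 mm from the nearest pair of top edges, running from the floor.

B is a chair: 489×471 mm seat, 26 mm thick, top at z = 428 mm, on four 30 mm square corner legs flush with the seat edges. A 28 mm thick backrest slab spans the full seat width, extending 345 mm above the seat top, its back face flush with the seat's +y edge.

C is a four-legged stool. The seat is 305×319 mm, 37 mm thick, top at z = 392 mm. It stands on four round legs, each 30 mm in diameter, from z = 0 to the seat underside, each leg's axis is inset half a diameter from the nearest pair of seat edges (so the leg's bounding box is flush with the corner).

The chair is on top of the table, centred. Four stools sit around the table at the −y, +y, −x, +x sides.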